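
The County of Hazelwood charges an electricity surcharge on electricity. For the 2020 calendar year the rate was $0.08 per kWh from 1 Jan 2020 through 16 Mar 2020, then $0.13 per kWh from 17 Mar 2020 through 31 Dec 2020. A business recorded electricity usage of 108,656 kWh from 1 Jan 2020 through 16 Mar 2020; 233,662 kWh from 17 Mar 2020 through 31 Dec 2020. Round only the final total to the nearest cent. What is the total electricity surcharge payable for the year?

$39,068.54

1 Jan – 16 Mar 2020: 108,656 kWh at $0.08/kWh → $8,692.48
17 Mar – 31 Dec 2020: 233,662 kWh at $0.13/kWh → $30,376.06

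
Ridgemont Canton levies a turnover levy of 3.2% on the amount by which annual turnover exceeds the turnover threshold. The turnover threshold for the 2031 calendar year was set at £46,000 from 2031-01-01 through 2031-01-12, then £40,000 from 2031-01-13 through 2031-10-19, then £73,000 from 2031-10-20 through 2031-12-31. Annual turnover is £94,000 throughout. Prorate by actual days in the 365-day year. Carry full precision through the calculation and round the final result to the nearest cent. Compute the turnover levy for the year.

£1,510.49

2031-01-01 to 2031-01-12: 12 days, exemption £46,000 → (£94,000 − £46,000) × 3.2% × 12/365 = £50.4986
2031-01-13 to 2031-10-19: 280 days, exemption £40,000 → (£94,000 − £40,000) × 3.2% × 280/365 = £1,325.5890
2031-10-20 to 2031-12-31: 73 days, exemption £73,000 → (£94,000 − £73,000) × 3.2% × 73/365 = £134.4000
Total = £1,510.4877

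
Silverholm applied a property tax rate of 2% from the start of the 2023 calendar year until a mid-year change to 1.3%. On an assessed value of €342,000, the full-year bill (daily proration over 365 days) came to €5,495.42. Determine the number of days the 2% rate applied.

Let d = days at the first rate; then 365 − d days at the second rate.
€342,000 × [2%·d + 1.3%·(365−d)] / 365 = €5,495.42
Solving gives d = 160, so the new rate took effect on June 10, 2023.

160 days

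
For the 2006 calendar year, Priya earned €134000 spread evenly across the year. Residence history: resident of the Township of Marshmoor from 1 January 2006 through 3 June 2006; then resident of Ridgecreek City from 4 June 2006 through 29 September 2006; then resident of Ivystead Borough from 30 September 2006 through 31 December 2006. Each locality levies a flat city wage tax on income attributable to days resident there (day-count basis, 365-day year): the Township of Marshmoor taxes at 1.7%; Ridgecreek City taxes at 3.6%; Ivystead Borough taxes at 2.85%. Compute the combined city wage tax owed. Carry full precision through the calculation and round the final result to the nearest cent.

The Township of Marshmoor, 1 January – 3 June 2006: 154 days → €134000 × 1.7% × 154/365 = €961.1288
Ridgecreek City, 4 June – 29 September 2006: 118 days → €134000 × 3.6% × 118/365 = €1559.5397
Ivystead Borough, 30 September – 31 December 2006: 93 days → €134000 × 2.85% × 93/365 = €973.0603
Total = €3493.7288

€3493.73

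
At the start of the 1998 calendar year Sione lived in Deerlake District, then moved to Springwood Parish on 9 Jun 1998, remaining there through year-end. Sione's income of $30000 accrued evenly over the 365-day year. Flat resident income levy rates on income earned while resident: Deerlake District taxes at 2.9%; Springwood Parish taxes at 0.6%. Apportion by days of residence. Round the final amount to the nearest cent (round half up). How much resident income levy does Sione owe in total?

Deerlake District, 1 Jan – 8 Jun 1998: 159 days → $30000 × 2.9% × 159/365 = $378.9863
Springwood Parish, 9 Jun – 31 Dec 1998: 206 days → $30000 × 0.6% × 206/365 = $101.5890
Total = $480.5753

$480.58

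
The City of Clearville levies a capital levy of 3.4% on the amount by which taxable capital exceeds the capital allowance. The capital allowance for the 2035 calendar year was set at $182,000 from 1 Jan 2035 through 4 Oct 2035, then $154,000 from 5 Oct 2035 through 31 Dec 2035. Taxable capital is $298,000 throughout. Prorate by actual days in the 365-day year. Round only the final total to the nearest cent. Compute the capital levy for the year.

$4,173.52

1 Jan – 4 Oct 2035: 277 days, exemption $182,000 → ($298,000 − $182,000) × 3.4% × 277/365 = $2,993.1178
5 Oct – 31 Dec 2035: 88 days, exemption $154,000 → ($298,000 − $154,000) × 3.4% × 88/365 = $1,180.4055
Total = $4,173.5233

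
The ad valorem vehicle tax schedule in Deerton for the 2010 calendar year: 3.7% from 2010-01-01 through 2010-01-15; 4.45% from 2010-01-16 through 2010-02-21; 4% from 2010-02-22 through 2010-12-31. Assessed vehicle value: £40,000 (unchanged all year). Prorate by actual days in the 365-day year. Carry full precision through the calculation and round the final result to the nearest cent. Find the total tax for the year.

£1,613.32

2010-01-01 to 2010-01-15: 15 days at 3.7% → £40,000 × 3.7% × 15/365 = £60.8219
2010-01-16 to 2010-02-21: 37 days at 4.45% → £40,000 × 4.45% × 37/365 = £180.4384
2010-02-22 to 2010-12-31: 313 days at 4% → £40,000 × 4% × 313/365 = £1,372.0548
Total = £1,613.3151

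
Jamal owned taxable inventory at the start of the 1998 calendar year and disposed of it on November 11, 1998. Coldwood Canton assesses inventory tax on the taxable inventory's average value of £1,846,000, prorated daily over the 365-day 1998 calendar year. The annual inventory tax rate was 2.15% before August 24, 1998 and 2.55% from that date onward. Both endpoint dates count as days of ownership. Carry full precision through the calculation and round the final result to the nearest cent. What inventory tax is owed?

£35,870.56

January 1 – August 23, 1998: 235 days at 2.15% → £1,846,000 × 2.15% × 235/365 = £25,553.1918
August 24 – November 11, 1998: 80 days at 2.55% → £1,846,000 × 2.55% × 80/365 = £10,317.3699
Total = £35,870.5616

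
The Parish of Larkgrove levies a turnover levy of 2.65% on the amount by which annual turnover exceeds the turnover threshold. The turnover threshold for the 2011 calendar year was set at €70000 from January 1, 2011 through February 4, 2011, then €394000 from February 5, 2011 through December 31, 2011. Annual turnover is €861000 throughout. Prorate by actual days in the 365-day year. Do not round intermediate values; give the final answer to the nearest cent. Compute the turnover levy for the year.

€13198.82

January 1 – February 4, 2011: 35 days, exemption €70000 → (€861000 − €70000) × 2.65% × 35/365 = €2010.0068
February 5 – December 31, 2011: 330 days, exemption €394000 → (€861000 − €394000) × 2.65% × 330/365 = €11188.8082
Total = €13198.8151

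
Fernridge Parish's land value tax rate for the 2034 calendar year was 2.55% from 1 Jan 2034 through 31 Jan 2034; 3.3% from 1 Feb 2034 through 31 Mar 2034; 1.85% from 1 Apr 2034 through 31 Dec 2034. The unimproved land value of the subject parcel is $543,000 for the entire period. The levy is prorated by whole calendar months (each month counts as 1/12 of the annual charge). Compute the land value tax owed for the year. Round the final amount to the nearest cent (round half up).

1 Jan – 31 Jan 2034: 1 month at 2.55% → $543,000 × 2.55% × 1/12 = $1,153.8750
1 Feb – 31 Mar 2034: 2 months at 3.3% → $543,000 × 3.3% × 2/12 = $2,986.5000
1 Apr – 31 Dec 2034: 9 months at 1.85% → $543,000 × 1.85% × 9/12 = $7,534.1250
Total = $11,674.5000

$11,674.50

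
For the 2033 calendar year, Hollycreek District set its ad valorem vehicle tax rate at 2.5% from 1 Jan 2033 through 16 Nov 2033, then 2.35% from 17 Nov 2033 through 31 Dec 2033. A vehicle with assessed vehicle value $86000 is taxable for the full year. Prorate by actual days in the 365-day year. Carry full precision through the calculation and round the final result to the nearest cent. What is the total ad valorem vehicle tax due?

$2134.10

1 Jan – 16 Nov 2033: 320 days at 2.5% → $86000 × 2.5% × 320/365 = $1884.9315
17 Nov – 31 Dec 2033: 45 days at 2.35% → $86000 × 2.35% × 45/365 = $249.1644
Total = $2134.0959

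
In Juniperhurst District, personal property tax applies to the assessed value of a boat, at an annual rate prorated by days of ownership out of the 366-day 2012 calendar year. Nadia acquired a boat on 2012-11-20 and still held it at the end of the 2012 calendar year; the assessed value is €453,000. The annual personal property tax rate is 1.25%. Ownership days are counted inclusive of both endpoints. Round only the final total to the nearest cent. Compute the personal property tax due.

Days held (2012-11-20 to 2012-12-31): 42 out of 366
Tax = €453,000 × 1.25% × 42/366 = €649.7951

€649.80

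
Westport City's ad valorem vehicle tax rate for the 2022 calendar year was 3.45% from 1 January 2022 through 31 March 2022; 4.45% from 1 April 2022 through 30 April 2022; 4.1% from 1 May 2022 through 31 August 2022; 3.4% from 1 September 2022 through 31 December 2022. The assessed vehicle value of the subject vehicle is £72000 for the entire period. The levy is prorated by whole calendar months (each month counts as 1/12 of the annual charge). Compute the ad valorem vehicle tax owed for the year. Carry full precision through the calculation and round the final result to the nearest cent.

1 January – 31 March 2022: 3 months at 3.45% → £72000 × 3.45% × 3/12 = £621.0000
1 April – 30 April 2022: 1 month at 4.45% → £72000 × 4.45% × 1/12 = £267.0000
1 May – 31 August 2022: 4 months at 4.1% → £72000 × 4.1% × 4/12 = £984.0000
1 September – 31 December 2022: 4 months at 3.4% → £72000 × 3.4% × 4/12 = £816.0000
Total = £2688.0000

£2688.00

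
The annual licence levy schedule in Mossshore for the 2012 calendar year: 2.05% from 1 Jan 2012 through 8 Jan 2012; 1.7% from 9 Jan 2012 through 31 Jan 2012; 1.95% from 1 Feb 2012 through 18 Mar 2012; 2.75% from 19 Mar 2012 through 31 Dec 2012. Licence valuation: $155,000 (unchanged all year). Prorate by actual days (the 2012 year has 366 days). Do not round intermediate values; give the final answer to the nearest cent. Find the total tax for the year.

$3,977.27

1 Jan – 8 Jan 2012: 8 days at 2.05% → $155,000 × 2.05% × 8/366 = $69.4536
9 Jan – 31 Jan 2012: 23 days at 1.7% → $155,000 × 1.7% × 23/366 = $165.5874
1 Feb – 18 Mar 2012: 47 days at 1.95% → $155,000 × 1.95% × 47/366 = $388.1352
19 Mar – 31 Dec 2012: 288 days at 2.75% → $155,000 × 2.75% × 288/366 = $3,354.0984
Total = $3,977.2746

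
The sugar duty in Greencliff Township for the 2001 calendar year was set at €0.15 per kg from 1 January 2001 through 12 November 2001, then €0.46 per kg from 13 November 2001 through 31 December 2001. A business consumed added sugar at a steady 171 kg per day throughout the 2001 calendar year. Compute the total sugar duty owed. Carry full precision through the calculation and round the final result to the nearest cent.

1 January – 12 November 2001: 316 days × 171 kg/day = 54,036 kg at €0.15/kg → €8105.40
13 November – 31 December 2001: 49 days × 171 kg/day = 8,379 kg at €0.46/kg → €3854.34

€11959.74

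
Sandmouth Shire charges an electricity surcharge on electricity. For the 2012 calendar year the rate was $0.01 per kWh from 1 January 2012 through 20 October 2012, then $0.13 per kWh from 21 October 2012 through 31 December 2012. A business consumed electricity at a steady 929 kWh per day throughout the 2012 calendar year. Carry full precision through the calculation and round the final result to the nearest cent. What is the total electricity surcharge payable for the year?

1 January – 20 October 2012: 294 days × 929 kWh/day = 273,126 kWh at $0.01/kWh → $2,731.26
21 October – 31 December 2012: 72 days × 929 kWh/day = 66,888 kWh at $0.13/kWh → $8,695.44

$11,426.70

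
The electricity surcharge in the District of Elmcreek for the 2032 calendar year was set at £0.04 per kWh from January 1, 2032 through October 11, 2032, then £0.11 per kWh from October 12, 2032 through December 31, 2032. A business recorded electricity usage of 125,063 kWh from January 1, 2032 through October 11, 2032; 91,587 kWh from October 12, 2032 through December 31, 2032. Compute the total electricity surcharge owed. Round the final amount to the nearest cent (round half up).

£15077.09

January 1 – October 11, 2032: 125,063 kWh at £0.04/kWh → £5002.52
October 12 – December 31, 2032: 91,587 kWh at £0.11/kWh → £10074.57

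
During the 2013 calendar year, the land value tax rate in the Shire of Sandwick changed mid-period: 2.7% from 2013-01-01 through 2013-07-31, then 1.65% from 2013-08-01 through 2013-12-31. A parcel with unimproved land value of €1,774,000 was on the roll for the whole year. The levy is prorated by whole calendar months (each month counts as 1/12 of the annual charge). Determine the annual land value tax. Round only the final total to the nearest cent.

2013-01-01 to 2013-07-31: 7 months at 2.7% → €1,774,000 × 2.7% × 7/12 = €27,940.5000
2013-08-01 to 2013-12-31: 5 months at 1.65% → €1,774,000 × 1.65% × 5/12 = €12,196.2500
Total = €40,136.7500

€40,136.75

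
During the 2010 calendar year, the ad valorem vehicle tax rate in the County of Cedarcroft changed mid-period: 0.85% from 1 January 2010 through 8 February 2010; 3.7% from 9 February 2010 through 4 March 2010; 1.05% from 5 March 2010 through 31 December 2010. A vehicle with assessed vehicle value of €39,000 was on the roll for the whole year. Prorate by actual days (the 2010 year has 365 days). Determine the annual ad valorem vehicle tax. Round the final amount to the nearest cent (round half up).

€469.12

1 January – 8 February 2010: 39 days at 0.85% → €39,000 × 0.85% × 39/365 = €35.4205
9 February – 4 March 2010: 24 days at 3.7% → €39,000 × 3.7% × 24/365 = €94.8822
5 March – 31 December 2010: 302 days at 1.05% → €39,000 × 1.05% × 302/365 = €338.8192
Total = €469.1219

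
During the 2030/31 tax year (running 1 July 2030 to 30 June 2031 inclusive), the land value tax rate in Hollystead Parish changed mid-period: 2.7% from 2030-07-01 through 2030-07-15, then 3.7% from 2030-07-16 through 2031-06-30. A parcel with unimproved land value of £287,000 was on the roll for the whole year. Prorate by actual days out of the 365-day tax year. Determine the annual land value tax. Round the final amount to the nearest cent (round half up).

£10,501.05

2030-07-01 to 2030-07-15: 15 days at 2.7% → £287,000 × 2.7% × 15/365 = £318.4521
2030-07-16 to 2031-06-30: 350 days at 3.7% → £287,000 × 3.7% × 350/365 = £10,182.6027
Total = £10,501.0548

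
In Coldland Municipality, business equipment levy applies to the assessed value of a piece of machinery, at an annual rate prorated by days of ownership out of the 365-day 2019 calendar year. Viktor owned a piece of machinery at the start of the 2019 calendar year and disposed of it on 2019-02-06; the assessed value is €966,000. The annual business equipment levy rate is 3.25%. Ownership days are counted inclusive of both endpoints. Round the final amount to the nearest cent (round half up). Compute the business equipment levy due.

Days held (2019-01-01 to 2019-02-06): 37 out of 365
Tax = €966,000 × 3.25% × 37/365 = €3,182.5068

€3,182.51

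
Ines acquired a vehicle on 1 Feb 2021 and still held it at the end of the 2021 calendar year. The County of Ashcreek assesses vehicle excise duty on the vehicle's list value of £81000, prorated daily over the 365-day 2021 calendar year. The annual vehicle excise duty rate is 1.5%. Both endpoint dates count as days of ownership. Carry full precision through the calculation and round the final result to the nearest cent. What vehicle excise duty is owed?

Days held (1 Feb – 31 Dec 2021): 334 out of 365
Tax = £81000 × 1.5% × 334/365 = £1111.8082

£1111.81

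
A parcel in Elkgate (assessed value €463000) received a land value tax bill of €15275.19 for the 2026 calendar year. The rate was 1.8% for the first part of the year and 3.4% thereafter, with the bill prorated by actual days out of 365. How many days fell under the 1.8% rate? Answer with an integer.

Let d = days at the first rate; then 365 − d days at the second rate.
€463000 × [1.8%·d + 3.4%·(365−d)] / 365 = €15275.19
Solving gives d = 23, so the new rate took effect on 24 January 2026.

23 days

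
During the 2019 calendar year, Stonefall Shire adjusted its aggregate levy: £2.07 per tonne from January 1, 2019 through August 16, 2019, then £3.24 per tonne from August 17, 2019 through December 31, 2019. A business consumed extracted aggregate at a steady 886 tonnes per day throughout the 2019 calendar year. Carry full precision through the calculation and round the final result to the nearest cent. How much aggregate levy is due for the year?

£811434.24

January 1 – August 16, 2019: 228 days × 886 tonnes/day = 202,008 tonnes at £2.07/tonne → £418156.56
August 17 – December 31, 2019: 137 days × 886 tonnes/day = 121,382 tonnes at £3.24/tonne → £393277.68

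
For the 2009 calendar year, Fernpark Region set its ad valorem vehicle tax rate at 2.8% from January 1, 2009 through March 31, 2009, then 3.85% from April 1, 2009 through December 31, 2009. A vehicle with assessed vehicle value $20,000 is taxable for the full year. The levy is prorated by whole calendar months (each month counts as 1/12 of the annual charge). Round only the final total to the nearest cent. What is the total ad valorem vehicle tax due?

$717.50

January 1 – March 31, 2009: 3 months at 2.8% → $20,000 × 2.8% × 3/12 = $140.0000
April 1 – December 31, 2009: 9 months at 3.85% → $20,000 × 3.85% × 9/12 = $577.5000
Total = $717.5000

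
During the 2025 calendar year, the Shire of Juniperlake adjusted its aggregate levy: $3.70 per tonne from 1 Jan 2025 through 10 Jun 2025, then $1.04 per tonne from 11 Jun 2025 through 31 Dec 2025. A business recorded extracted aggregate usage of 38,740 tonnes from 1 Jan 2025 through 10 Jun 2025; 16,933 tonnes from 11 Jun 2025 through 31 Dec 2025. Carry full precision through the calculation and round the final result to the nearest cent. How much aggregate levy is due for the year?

1 Jan – 10 Jun 2025: 38,740 tonnes at $3.70/tonne → $143338.00
11 Jun – 31 Dec 2025: 16,933 tonnes at $1.04/tonne → $17610.32

$160948.32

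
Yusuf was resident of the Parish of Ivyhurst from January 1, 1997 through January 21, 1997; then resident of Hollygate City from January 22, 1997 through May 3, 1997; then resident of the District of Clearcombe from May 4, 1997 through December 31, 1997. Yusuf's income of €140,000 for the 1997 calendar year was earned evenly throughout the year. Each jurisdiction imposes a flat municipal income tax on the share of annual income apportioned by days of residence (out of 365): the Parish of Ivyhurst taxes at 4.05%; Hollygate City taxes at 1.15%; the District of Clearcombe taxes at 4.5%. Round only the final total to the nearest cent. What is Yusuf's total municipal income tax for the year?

The Parish of Ivyhurst, January 1 – January 21, 1997: 21 days → €140,000 × 4.05% × 21/365 = €326.2192
Hollygate City, January 22 – May 3, 1997: 102 days → €140,000 × 1.15% × 102/365 = €449.9178
The District of Clearcombe, May 4 – December 31, 1997: 242 days → €140,000 × 4.5% × 242/365 = €4,176.9863
Total = €4,953.1233

€4,953.12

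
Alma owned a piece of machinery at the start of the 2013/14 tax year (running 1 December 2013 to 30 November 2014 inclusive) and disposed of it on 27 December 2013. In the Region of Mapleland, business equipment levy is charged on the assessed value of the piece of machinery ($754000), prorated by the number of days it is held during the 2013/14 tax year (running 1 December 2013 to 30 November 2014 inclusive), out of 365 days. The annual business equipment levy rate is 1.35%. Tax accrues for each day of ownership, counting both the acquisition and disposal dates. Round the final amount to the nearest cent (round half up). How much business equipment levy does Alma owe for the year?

Days held (1 December – 27 December 2013): 27 out of 365
Tax = $754000 × 1.35% × 27/365 = $752.9671

$752.97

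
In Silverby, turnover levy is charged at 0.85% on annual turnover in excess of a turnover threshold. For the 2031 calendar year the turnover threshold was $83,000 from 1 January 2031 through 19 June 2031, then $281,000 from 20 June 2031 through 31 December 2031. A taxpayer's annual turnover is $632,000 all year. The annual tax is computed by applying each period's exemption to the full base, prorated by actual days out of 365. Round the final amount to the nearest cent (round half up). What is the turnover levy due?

$3,767.36

1 January – 19 June 2031: 170 days, exemption $83,000 → ($632,000 − $83,000) × 0.85% × 170/365 = $2,173.4384
20 June – 31 December 2031: 195 days, exemption $281,000 → ($632,000 − $281,000) × 0.85% × 195/365 = $1,593.9247
Total = $3,767.3630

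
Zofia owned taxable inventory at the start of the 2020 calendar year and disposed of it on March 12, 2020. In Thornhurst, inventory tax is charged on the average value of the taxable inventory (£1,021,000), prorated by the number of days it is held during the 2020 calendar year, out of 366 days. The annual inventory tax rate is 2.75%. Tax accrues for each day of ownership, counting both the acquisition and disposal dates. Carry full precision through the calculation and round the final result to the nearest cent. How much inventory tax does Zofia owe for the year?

£5,523.44

Days held (January 1 – March 12, 2020): 72 out of 366
Tax = £1,021,000 × 2.75% × 72/366 = £5,523.4426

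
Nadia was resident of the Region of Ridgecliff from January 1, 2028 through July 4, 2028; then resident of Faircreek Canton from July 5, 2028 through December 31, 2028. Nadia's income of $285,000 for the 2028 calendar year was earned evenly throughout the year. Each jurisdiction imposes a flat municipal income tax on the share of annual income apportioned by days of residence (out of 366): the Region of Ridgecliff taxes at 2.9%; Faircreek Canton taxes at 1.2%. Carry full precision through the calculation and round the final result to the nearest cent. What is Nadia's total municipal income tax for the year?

$5,882.21

The Region of Ridgecliff, January 1 – July 4, 2028: 186 days → $285,000 × 2.9% × 186/366 = $4,200.2459
Faircreek Canton, July 5 – December 31, 2028: 180 days → $285,000 × 1.2% × 180/366 = $1,681.9672
Total = $5,882.2131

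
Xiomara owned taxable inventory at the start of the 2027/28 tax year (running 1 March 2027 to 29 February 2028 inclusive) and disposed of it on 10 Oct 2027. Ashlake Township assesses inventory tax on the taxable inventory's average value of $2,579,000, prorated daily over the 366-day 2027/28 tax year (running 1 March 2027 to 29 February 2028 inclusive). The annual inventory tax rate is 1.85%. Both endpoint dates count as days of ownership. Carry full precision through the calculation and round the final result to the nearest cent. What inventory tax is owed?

Days held (1 Mar – 10 Oct 2027): 224 out of 366
Tax = $2,579,000 × 1.85% × 224/366 = $29,200.4809

$29,200.48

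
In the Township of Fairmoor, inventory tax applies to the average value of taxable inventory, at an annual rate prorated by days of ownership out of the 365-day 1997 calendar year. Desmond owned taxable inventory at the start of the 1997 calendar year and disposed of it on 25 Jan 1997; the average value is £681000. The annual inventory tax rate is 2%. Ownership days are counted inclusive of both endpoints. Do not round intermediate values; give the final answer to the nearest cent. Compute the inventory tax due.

Days held (1 Jan – 25 Jan 1997): 25 out of 365
Tax = £681000 × 2% × 25/365 = £932.8767

£932.88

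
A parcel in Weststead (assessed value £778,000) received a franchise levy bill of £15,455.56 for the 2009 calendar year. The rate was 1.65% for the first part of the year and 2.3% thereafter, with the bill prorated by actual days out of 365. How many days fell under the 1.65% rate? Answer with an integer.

176 days

Let d = days at the first rate; then 365 − d days at the second rate.
£778,000 × [1.65%·d + 2.3%·(365−d)] / 365 = £15,455.56
Solving gives d = 176, so the new rate took effect on June 26, 2009.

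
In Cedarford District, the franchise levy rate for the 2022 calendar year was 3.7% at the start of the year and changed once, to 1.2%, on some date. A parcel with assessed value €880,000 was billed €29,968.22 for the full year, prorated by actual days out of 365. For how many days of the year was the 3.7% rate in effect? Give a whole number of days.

322 days

Let d = days at the first rate; then 365 − d days at the second rate.
€880,000 × [3.7%·d + 1.2%·(365−d)] / 365 = €29,968.22
Solving gives d = 322, so the new rate took effect on November 19, 2022.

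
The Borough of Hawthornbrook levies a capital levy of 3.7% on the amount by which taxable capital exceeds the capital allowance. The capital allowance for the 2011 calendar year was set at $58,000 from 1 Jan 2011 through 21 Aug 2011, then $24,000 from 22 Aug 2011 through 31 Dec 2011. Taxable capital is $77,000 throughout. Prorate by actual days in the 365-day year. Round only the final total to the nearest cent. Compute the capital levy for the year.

$1,157.95

1 Jan – 21 Aug 2011: 233 days, exemption $58,000 → ($77,000 − $58,000) × 3.7% × 233/365 = $448.7644
22 Aug – 31 Dec 2011: 132 days, exemption $24,000 → ($77,000 − $24,000) × 3.7% × 132/365 = $709.1836
Total = $1,157.9479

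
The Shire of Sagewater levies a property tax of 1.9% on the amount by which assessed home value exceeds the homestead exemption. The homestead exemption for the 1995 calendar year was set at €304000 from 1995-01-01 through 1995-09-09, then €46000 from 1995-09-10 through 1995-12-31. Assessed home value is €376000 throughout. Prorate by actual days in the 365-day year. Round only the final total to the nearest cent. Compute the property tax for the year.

1995-01-01 to 1995-09-09: 252 days, exemption €304000 → (€376000 − €304000) × 1.9% × 252/365 = €944.4822
1995-09-10 to 1995-12-31: 113 days, exemption €46000 → (€376000 − €46000) × 1.9% × 113/365 = €1941.1233
Total = €2885.6055

€2885.61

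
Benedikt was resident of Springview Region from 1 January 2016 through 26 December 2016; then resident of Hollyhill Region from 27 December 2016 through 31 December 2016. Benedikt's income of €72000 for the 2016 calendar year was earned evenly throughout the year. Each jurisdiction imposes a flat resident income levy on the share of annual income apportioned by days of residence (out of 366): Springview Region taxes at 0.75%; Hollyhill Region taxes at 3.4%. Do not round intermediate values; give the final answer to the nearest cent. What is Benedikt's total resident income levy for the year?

€566.07

Springview Region, 1 January – 26 December 2016: 361 days → €72000 × 0.75% × 361/366 = €532.6230
Hollyhill Region, 27 December – 31 December 2016: 5 days → €72000 × 3.4% × 5/366 = €33.4426
Total = €566.0656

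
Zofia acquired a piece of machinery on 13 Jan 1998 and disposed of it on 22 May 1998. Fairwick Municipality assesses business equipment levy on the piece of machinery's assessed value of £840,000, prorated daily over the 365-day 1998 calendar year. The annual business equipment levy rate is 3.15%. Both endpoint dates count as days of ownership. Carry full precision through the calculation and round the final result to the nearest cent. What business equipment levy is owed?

Days held (13 Jan – 22 May 1998): 130 out of 365
Tax = £840,000 × 3.15% × 130/365 = £9,424.1096

£9,424.11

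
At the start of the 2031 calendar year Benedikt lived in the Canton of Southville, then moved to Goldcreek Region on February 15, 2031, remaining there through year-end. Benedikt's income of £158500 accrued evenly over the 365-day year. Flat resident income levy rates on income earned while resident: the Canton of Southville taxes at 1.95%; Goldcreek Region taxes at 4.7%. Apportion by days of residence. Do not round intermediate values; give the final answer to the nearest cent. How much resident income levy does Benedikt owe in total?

£6912.12

The Canton of Southville, January 1 – February 14, 2031: 45 days → £158500 × 1.95% × 45/365 = £381.0514
Goldcreek Region, February 15 – December 31, 2031: 320 days → £158500 × 4.7% × 320/365 = £6531.0685
Total = £6912.1199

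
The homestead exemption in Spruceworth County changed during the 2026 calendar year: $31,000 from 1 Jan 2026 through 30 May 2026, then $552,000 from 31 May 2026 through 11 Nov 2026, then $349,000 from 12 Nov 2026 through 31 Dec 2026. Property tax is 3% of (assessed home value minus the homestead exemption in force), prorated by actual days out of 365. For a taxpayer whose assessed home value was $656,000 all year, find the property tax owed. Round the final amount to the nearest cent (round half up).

1 Jan – 30 May 2026: 150 days, exemption $31,000 → ($656,000 − $31,000) × 3% × 150/365 = $7,705.4795
31 May – 11 Nov 2026: 165 days, exemption $552,000 → ($656,000 − $552,000) × 3% × 165/365 = $1,410.4110
12 Nov – 31 Dec 2026: 50 days, exemption $349,000 → ($656,000 − $349,000) × 3% × 50/365 = $1,261.6438
Total = $10,377.5342

$10,377.53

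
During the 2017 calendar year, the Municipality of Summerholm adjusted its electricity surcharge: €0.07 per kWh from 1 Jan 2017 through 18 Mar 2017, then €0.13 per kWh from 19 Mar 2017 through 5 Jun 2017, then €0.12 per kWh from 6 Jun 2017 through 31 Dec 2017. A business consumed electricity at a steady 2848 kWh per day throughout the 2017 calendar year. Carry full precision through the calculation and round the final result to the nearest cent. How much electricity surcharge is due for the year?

1 Jan – 18 Mar 2017: 77 days × 2848 kWh/day = 219,296 kWh at €0.07/kWh → €15350.72
19 Mar – 5 Jun 2017: 79 days × 2848 kWh/day = 224,992 kWh at €0.13/kWh → €29248.96
6 Jun – 31 Dec 2017: 209 days × 2848 kWh/day = 595,232 kWh at €0.12/kWh → €71427.84

€116027.52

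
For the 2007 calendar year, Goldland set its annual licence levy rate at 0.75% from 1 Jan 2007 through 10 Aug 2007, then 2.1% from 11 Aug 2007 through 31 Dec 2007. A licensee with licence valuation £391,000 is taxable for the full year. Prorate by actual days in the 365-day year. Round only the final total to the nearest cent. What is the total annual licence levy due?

£5,000.52

1 Jan – 10 Aug 2007: 222 days at 0.75% → £391,000 × 0.75% × 222/365 = £1,783.6027
11 Aug – 31 Dec 2007: 143 days at 2.1% → £391,000 × 2.1% × 143/365 = £3,216.9123
Total = £5,000.5151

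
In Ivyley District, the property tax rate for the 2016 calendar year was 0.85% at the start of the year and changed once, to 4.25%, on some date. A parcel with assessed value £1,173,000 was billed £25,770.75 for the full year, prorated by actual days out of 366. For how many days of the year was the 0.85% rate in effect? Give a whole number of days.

Let d = days at the first rate; then 366 − d days at the second rate.
£1,173,000 × [0.85%·d + 4.25%·(366−d)] / 366 = £25,770.75
Solving gives d = 221, so the new rate took effect on 9 August 2016.

221 days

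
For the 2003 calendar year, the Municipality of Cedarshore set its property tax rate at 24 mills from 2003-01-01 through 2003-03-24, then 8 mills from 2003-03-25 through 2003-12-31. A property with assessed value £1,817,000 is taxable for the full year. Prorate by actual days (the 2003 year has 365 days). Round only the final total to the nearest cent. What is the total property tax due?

£21,146.89

2003-01-01 to 2003-03-24: 83 days at 24 mills → £1,817,000 × 2.4% × 83/365 = £9,916.3397
2003-03-25 to 2003-12-31: 282 days at 8 mills → £1,817,000 × 0.8% × 282/365 = £11,230.5534
Total = £21,146.8932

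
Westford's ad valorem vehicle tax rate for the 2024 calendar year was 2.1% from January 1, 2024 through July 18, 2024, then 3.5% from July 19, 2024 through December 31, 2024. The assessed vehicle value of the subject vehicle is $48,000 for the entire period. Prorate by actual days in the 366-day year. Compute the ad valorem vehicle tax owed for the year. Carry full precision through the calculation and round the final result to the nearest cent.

January 1 – July 18, 2024: 200 days at 2.1% → $48,000 × 2.1% × 200/366 = $550.8197
July 19 – December 31, 2024: 166 days at 3.5% → $48,000 × 3.5% × 166/366 = $761.9672
Total = $1,312.7869

$1,312.79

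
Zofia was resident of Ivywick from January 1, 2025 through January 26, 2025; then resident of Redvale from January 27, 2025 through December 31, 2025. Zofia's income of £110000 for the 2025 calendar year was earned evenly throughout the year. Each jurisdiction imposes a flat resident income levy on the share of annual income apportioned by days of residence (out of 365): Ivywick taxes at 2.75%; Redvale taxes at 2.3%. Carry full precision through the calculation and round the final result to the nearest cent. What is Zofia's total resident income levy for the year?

£2565.26

Ivywick, January 1 – January 26, 2025: 26 days → £110000 × 2.75% × 26/365 = £215.4795
Redvale, January 27 – December 31, 2025: 339 days → £110000 × 2.3% × 339/365 = £2349.7808
Total = £2565.2603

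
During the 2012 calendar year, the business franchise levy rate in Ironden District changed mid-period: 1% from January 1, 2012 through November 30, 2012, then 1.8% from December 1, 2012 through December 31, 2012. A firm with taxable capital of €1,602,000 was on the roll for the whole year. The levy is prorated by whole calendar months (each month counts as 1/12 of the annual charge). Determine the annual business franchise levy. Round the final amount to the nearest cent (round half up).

January 1 – November 30, 2012: 11 months at 1% → €1,602,000 × 1% × 11/12 = €14,685.0000
December 1 – December 31, 2012: 1 month at 1.8% → €1,602,000 × 1.8% × 1/12 = €2,403.0000
Total = €17,088.0000

€17,088.00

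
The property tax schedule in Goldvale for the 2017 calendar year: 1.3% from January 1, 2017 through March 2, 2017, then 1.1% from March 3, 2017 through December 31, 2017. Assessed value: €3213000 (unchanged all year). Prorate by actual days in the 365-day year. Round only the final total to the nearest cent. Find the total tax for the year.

January 1 – March 2, 2017: 61 days at 1.3% → €3213000 × 1.3% × 61/365 = €6980.5726
March 3 – December 31, 2017: 304 days at 1.1% → €3213000 × 1.1% × 304/365 = €29436.3616
Total = €36416.9342

€36416.93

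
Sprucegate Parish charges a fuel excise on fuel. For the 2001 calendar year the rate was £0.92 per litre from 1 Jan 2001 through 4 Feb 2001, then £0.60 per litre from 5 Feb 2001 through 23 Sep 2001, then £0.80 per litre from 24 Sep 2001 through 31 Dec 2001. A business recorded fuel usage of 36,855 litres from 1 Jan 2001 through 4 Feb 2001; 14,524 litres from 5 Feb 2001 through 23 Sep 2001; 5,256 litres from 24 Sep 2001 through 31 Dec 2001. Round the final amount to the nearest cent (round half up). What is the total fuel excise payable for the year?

1 Jan – 4 Feb 2001: 36,855 litres at £0.92/litre → £33906.60
5 Feb – 23 Sep 2001: 14,524 litres at £0.60/litre → £8714.40
24 Sep – 31 Dec 2001: 5,256 litres at £0.80/litre → £4204.80

£46825.80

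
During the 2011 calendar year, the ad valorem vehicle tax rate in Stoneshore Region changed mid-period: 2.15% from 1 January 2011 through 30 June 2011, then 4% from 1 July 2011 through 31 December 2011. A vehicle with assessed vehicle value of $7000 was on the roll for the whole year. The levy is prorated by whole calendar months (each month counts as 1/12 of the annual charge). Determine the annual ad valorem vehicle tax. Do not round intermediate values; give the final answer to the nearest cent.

$215.25

1 January – 30 June 2011: 6 months at 2.15% → $7000 × 2.15% × 6/12 = $75.2500
1 July – 31 December 2011: 6 months at 4% → $7000 × 4% × 6/12 = $140.0000
Total = $215.2500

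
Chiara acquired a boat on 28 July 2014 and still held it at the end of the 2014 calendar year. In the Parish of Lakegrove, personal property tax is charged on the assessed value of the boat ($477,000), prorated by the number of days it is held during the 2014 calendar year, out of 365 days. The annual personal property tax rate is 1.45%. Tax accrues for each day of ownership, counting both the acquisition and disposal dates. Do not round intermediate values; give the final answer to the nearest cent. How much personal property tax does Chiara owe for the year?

$2,975.04

Days held (28 July – 31 December 2014): 157 out of 365
Tax = $477,000 × 1.45% × 157/365 = $2,975.0425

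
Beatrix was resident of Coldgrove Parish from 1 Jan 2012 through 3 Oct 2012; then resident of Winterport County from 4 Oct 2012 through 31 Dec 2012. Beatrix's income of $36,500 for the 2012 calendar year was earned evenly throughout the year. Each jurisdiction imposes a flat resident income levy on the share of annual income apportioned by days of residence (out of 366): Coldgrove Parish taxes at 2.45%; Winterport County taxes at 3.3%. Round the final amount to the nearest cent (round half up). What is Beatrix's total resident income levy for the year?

$969.69

Coldgrove Parish, 1 Jan – 3 Oct 2012: 277 days → $36,500 × 2.45% × 277/366 = $676.7958
Winterport County, 4 Oct – 31 Dec 2012: 89 days → $36,500 × 3.3% × 89/366 = $292.8975
Total = $969.6933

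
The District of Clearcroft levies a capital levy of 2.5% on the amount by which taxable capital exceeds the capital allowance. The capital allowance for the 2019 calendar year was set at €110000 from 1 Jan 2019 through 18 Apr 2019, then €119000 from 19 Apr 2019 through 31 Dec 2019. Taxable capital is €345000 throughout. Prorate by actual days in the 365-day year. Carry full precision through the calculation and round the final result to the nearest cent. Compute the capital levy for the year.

1 Jan – 18 Apr 2019: 108 days, exemption €110000 → (€345000 − €110000) × 2.5% × 108/365 = €1738.3562
19 Apr – 31 Dec 2019: 257 days, exemption €119000 → (€345000 − €119000) × 2.5% × 257/365 = €3978.2192
Total = €5716.5753

€5716.58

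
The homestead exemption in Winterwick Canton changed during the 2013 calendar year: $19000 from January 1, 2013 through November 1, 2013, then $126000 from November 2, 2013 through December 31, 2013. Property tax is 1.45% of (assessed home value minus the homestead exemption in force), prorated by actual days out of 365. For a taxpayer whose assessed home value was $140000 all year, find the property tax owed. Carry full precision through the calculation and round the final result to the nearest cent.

January 1 – November 1, 2013: 305 days, exemption $19000 → ($140000 − $19000) × 1.45% × 305/365 = $1466.0890
November 2 – December 31, 2013: 60 days, exemption $126000 → ($140000 − $126000) × 1.45% × 60/365 = $33.3699
Total = $1499.4589

$1499.46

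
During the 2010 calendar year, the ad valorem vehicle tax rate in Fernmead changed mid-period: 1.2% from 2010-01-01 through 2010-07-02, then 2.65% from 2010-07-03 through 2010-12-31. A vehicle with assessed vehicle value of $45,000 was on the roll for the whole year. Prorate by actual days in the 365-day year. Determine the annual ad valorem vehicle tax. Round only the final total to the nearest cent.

$865.36

2010-01-01 to 2010-07-02: 183 days at 1.2% → $45,000 × 1.2% × 183/365 = $270.7397
2010-07-03 to 2010-12-31: 182 days at 2.65% → $45,000 × 2.65% × 182/365 = $594.6164
Total = $865.3562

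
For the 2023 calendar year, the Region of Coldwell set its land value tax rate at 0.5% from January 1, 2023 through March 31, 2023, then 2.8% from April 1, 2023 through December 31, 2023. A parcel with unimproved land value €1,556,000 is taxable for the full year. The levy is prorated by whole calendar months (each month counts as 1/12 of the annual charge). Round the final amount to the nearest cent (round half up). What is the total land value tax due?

€34,621.00

January 1 – March 31, 2023: 3 months at 0.5% → €1,556,000 × 0.5% × 3/12 = €1,945.0000
April 1 – December 31, 2023: 9 months at 2.8% → €1,556,000 × 2.8% × 9/12 = €32,676.0000
Total = €34,621.0000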